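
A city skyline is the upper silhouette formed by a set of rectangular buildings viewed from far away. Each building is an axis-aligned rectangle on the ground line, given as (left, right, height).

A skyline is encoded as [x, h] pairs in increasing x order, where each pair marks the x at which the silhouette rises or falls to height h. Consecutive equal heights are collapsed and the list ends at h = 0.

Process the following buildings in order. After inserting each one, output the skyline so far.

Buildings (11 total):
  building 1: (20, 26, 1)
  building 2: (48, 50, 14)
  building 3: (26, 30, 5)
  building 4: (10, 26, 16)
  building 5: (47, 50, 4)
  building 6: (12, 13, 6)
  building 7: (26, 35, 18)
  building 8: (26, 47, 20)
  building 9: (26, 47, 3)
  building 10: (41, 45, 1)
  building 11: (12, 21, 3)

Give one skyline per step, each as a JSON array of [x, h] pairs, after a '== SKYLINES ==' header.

== SKYLINES ==
[[20,1],[26,0]]
[[20,1],[26,0],[48,14],[50,0]]
[[20,1],[26,5],[30,0],[48,14],[50,0]]
[[10,16],[26,5],[30,0],[48,14],[50,0]]
[[10,16],[26,5],[30,0],[47,4],[48,14],[50,0]]
[[10,16],[26,5],[30,0],[47,4],[48,14],[50,0]]
[[10,16],[26,18],[35,0],[47,4],[48,14],[50,0]]
[[10,16],[26,20],[47,4],[48,14],[50,0]]
[[10,16],[26,20],[47,4],[48,14],[50,0]]
[[10,16],[26,20],[47,4],[48,14],[50,0]]
[[10,16],[26,20],[47,4],[48,14],[50,0]]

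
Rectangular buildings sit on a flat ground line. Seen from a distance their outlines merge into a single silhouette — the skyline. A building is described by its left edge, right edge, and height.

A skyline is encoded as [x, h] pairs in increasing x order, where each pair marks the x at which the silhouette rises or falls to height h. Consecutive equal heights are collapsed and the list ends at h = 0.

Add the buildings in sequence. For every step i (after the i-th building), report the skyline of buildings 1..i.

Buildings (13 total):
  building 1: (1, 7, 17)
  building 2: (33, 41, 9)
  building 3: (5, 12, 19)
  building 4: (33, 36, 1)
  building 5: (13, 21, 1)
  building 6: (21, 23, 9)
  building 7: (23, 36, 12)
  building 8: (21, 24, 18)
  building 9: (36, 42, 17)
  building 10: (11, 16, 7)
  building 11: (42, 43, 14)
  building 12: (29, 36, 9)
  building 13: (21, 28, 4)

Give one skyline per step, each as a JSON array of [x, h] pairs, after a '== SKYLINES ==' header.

== SKYLINES ==
[[1,17],[7,0]]
[[1,17],[7,0],[33,9],[41,0]]
[[1,17],[5,19],[12,0],[33,9],[41,0]]
[[1,17],[5,19],[12,0],[33,9],[41,0]]
[[1,17],[5,19],[12,0],[13,1],[21,0],[33,9],[41,0]]
[[1,17],[5,19],[12,0],[13,1],[21,9],[23,0],[33,9],[41,0]]
[[1,17],[5,19],[12,0],[13,1],[21,9],[23,12],[36,9],[41,0]]
[[1,17],[5,19],[12,0],[13,1],[21,18],[24,12],[36,9],[41,0]]
[[1,17],[5,19],[12,0],[13,1],[21,18],[24,12],[36,17],[42,0]]
[[1,17],[5,19],[12,7],[16,1],[21,18],[24,12],[36,17],[42,0]]
[[1,17],[5,19],[12,7],[16,1],[21,18],[24,12],[36,17],[42,14],[43,0]]
[[1,17],[5,19],[12,7],[16,1],[21,18],[24,12],[36,17],[42,14],[43,0]]
[[1,17],[5,19],[12,7],[16,1],[21,18],[24,12],[36,17],[42,14],[43,0]]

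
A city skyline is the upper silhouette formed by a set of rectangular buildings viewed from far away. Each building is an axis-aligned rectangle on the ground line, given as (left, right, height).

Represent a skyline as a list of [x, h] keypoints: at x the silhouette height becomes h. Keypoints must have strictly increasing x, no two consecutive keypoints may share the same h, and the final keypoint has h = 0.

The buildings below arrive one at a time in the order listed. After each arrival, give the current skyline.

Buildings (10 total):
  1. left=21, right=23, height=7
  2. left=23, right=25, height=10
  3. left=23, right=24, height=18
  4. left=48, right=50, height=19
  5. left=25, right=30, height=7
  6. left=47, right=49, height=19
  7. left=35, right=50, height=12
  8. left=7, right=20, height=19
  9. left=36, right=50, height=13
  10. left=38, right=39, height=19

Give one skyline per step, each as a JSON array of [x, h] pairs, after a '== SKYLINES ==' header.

== SKYLINES ==
[[21,7],[23,0]]
[[21,7],[23,10],[25,0]]
[[21,7],[23,18],[24,10],[25,0]]
[[21,7],[23,18],[24,10],[25,0],[48,19],[50,0]]
[[21,7],[23,18],[24,10],[25,7],[30,0],[48,19],[50,0]]
[[21,7],[23,18],[24,10],[25,7],[30,0],[47,19],[50,0]]
[[21,7],[23,18],[24,10],[25,7],[30,0],[35,12],[47,19],[50,0]]
[[7,19],[20,0],[21,7],[23,18],[24,10],[25,7],[30,0],[35,12],[47,19],[50,0]]
[[7,19],[20,0],[21,7],[23,18],[24,10],[25,7],[30,0],[35,12],[36,13],[47,19],[50,0]]
[[7,19],[20,0],[21,7],[23,18],[24,10],[25,7],[30,0],[35,12],[36,13],[38,19],[39,13],[47,19],[50,0]]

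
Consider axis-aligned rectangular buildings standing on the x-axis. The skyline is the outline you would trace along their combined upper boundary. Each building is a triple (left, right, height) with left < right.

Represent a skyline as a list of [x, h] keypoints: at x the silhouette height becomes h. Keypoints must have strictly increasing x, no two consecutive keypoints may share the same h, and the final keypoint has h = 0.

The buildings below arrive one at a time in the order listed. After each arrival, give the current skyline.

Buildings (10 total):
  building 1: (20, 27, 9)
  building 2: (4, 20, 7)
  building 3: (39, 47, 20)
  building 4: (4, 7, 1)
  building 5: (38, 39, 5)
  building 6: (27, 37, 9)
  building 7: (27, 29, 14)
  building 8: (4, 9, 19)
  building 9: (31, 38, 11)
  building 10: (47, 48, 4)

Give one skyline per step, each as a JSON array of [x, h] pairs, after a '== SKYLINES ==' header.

== SKYLINES ==
[[20,9],[27,0]]
[[4,7],[20,9],[27,0]]
[[4,7],[20,9],[27,0],[39,20],[47,0]]
[[4,7],[20,9],[27,0],[39,20],[47,0]]
[[4,7],[20,9],[27,0],[38,5],[39,20],[47,0]]
[[4,7],[20,9],[37,0],[38,5],[39,20],[47,0]]
[[4,7],[20,9],[27,14],[29,9],[37,0],[38,5],[39,20],[47,0]]
[[4,19],[9,7],[20,9],[27,14],[29,9],[37,0],[38,5],[39,20],[47,0]]
[[4,19],[9,7],[20,9],[27,14],[29,9],[31,11],[38,5],[39,20],[47,0]]
[[4,19],[9,7],[20,9],[27,14],[29,9],[31,11],[38,5],[39,20],[47,4],[48,0]]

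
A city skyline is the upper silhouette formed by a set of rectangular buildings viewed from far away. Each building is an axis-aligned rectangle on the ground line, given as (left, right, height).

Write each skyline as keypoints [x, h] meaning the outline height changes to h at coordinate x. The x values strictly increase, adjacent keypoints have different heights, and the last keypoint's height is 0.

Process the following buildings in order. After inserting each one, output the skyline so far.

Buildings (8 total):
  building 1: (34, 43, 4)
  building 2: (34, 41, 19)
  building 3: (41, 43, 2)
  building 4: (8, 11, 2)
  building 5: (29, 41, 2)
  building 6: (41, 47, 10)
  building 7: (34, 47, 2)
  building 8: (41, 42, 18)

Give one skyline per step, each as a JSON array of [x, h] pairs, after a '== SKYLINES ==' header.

== SKYLINES ==
[[34,4],[43,0]]
[[34,19],[41,4],[43,0]]
[[34,19],[41,4],[43,0]]
[[8,2],[11,0],[34,19],[41,4],[43,0]]
[[8,2],[11,0],[29,2],[34,19],[41,4],[43,0]]
[[8,2],[11,0],[29,2],[34,19],[41,10],[47,0]]
[[8,2],[11,0],[29,2],[34,19],[41,10],[47,0]]
[[8,2],[11,0],[29,2],[34,19],[41,18],[42,10],[47,0]]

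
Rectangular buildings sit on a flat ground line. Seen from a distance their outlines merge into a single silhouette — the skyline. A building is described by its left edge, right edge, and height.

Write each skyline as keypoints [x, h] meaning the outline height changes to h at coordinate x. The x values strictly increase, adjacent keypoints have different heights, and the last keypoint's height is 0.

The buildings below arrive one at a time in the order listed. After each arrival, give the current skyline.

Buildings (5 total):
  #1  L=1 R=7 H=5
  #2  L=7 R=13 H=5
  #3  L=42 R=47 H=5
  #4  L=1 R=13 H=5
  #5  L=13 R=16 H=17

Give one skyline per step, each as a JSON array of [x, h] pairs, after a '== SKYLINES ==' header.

== SKYLINES ==
[[1,5],[7,0]]
[[1,5],[13,0]]
[[1,5],[13,0],[42,5],[47,0]]
[[1,5],[13,0],[42,5],[47,0]]
[[1,5],[13,17],[16,0],[42,5],[47,0]]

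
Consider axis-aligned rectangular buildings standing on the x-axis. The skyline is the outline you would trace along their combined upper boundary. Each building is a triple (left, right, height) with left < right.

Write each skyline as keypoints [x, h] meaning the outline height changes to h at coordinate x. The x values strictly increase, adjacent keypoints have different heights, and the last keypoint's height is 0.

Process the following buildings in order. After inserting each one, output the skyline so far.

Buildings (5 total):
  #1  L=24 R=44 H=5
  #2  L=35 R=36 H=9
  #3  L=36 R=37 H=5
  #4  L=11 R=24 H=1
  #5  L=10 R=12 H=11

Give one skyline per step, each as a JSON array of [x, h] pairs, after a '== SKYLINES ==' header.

== SKYLINES ==
[[24,5],[44,0]]
[[24,5],[35,9],[36,5],[44,0]]
[[24,5],[35,9],[36,5],[44,0]]
[[11,1],[24,5],[35,9],[36,5],[44,0]]
[[10,11],[12,1],[24,5],[35,9],[36,5],[44,0]]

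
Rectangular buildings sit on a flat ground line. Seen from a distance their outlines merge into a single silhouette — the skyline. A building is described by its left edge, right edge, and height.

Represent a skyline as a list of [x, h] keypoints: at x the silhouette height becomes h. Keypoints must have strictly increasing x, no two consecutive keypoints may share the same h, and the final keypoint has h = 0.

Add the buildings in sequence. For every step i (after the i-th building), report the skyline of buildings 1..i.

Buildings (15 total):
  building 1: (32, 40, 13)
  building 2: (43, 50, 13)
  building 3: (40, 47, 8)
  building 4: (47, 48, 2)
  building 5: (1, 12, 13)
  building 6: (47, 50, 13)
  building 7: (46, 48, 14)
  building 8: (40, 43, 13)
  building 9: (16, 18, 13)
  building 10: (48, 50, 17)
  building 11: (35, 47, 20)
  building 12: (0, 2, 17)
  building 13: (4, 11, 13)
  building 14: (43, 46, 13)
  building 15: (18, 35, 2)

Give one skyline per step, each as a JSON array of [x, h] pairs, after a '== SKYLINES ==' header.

== SKYLINES ==
[[32,13],[40,0]]
[[32,13],[40,0],[43,13],[50,0]]
[[32,13],[40,8],[43,13],[50,0]]
[[32,13],[40,8],[43,13],[50,0]]
[[1,13],[12,0],[32,13],[40,8],[43,13],[50,0]]
[[1,13],[12,0],[32,13],[40,8],[43,13],[50,0]]
[[1,13],[12,0],[32,13],[40,8],[43,13],[46,14],[48,13],[50,0]]
[[1,13],[12,0],[32,13],[46,14],[48,13],[50,0]]
[[1,13],[12,0],[16,13],[18,0],[32,13],[46,14],[48,13],[50,0]]
[[1,13],[12,0],[16,13],[18,0],[32,13],[46,14],[48,17],[50,0]]
[[1,13],[12,0],[16,13],[18,0],[32,13],[35,20],[47,14],[48,17],[50,0]]
[[0,17],[2,13],[12,0],[16,13],[18,0],[32,13],[35,20],[47,14],[48,17],[50,0]]
[[0,17],[2,13],[12,0],[16,13],[18,0],[32,13],[35,20],[47,14],[48,17],[50,0]]
[[0,17],[2,13],[12,0],[16,13],[18,0],[32,13],[35,20],[47,14],[48,17],[50,0]]
[[0,17],[2,13],[12,0],[16,13],[18,2],[32,13],[35,20],[47,14],[48,17],[50,0]]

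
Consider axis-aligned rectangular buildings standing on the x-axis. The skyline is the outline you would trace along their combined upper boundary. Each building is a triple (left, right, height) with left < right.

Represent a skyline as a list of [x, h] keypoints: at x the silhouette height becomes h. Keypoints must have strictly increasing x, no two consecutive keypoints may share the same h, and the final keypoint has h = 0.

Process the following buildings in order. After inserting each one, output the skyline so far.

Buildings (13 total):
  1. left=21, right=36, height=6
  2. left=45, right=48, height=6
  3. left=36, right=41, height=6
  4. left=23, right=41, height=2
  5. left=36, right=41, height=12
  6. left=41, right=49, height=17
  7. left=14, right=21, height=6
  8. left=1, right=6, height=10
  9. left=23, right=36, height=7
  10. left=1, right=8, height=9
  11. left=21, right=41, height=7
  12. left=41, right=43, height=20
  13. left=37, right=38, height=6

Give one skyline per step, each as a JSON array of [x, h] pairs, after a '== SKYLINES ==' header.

== SKYLINES ==
[[21,6],[36,0]]
[[21,6],[36,0],[45,6],[48,0]]
[[21,6],[41,0],[45,6],[48,0]]
[[21,6],[41,0],[45,6],[48,0]]
[[21,6],[36,12],[41,0],[45,6],[48,0]]
[[21,6],[36,12],[41,17],[49,0]]
[[14,6],[36,12],[41,17],[49,0]]
[[1,10],[6,0],[14,6],[36,12],[41,17],[49,0]]
[[1,10],[6,0],[14,6],[23,7],[36,12],[41,17],[49,0]]
[[1,10],[6,9],[8,0],[14,6],[23,7],[36,12],[41,17],[49,0]]
[[1,10],[6,9],[8,0],[14,6],[21,7],[36,12],[41,17],[49,0]]
[[1,10],[6,9],[8,0],[14,6],[21,7],[36,12],[41,20],[43,17],[49,0]]
[[1,10],[6,9],[8,0],[14,6],[21,7],[36,12],[41,20],[43,17],[49,0]]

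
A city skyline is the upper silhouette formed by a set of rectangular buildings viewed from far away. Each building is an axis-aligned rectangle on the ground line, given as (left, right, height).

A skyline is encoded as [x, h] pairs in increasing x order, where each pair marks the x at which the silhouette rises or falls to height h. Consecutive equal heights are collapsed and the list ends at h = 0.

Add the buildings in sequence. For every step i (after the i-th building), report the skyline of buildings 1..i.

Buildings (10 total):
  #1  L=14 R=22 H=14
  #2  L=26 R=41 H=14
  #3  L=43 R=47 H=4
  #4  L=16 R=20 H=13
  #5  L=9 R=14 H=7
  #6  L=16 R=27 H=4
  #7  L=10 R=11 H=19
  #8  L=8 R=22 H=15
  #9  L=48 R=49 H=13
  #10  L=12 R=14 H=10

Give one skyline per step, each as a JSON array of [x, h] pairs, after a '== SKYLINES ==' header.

== SKYLINES ==
[[14,14],[22,0]]
[[14,14],[22,0],[26,14],[41,0]]
[[14,14],[22,0],[26,14],[41,0],[43,4],[47,0]]
[[14,14],[22,0],[26,14],[41,0],[43,4],[47,0]]
[[9,7],[14,14],[22,0],[26,14],[41,0],[43,4],[47,0]]
[[9,7],[14,14],[22,4],[26,14],[41,0],[43,4],[47,0]]
[[9,7],[10,19],[11,7],[14,14],[22,4],[26,14],[41,0],[43,4],[47,0]]
[[8,15],[10,19],[11,15],[22,4],[26,14],[41,0],[43,4],[47,0]]
[[8,15],[10,19],[11,15],[22,4],[26,14],[41,0],[43,4],[47,0],[48,13],[49,0]]
[[8,15],[10,19],[11,15],[22,4],[26,14],[41,0],[43,4],[47,0],[48,13],[49,0]]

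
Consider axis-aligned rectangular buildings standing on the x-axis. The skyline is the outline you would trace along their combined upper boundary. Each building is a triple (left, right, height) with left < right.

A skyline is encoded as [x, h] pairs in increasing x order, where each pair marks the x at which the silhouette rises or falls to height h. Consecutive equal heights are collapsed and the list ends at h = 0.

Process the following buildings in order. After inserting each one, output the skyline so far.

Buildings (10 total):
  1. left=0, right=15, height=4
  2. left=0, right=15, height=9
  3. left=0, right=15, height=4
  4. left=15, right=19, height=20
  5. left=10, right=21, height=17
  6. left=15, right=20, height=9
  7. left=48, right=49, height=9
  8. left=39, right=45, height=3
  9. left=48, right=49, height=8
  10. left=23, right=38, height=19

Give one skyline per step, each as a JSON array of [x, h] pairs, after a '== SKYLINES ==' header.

== SKYLINES ==
[[0,4],[15,0]]
[[0,9],[15,0]]
[[0,9],[15,0]]
[[0,9],[15,20],[19,0]]
[[0,9],[10,17],[15,20],[19,17],[21,0]]
[[0,9],[10,17],[15,20],[19,17],[21,0]]
[[0,9],[10,17],[15,20],[19,17],[21,0],[48,9],[49,0]]
[[0,9],[10,17],[15,20],[19,17],[21,0],[39,3],[45,0],[48,9],[49,0]]
[[0,9],[10,17],[15,20],[19,17],[21,0],[39,3],[45,0],[48,9],[49,0]]
[[0,9],[10,17],[15,20],[19,17],[21,0],[23,19],[38,0],[39,3],[45,0],[48,9],[49,0]]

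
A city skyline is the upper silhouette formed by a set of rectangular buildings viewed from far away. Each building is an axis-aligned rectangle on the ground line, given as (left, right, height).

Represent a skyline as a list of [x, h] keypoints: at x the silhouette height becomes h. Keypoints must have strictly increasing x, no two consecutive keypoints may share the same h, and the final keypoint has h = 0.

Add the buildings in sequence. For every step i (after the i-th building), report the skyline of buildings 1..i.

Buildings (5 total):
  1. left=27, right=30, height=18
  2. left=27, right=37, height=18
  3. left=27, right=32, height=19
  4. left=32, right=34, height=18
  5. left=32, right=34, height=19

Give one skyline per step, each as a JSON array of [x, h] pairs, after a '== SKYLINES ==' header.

== SKYLINES ==
[[27,18],[30,0]]
[[27,18],[37,0]]
[[27,19],[32,18],[37,0]]
[[27,19],[32,18],[37,0]]
[[27,19],[34,18],[37,0]]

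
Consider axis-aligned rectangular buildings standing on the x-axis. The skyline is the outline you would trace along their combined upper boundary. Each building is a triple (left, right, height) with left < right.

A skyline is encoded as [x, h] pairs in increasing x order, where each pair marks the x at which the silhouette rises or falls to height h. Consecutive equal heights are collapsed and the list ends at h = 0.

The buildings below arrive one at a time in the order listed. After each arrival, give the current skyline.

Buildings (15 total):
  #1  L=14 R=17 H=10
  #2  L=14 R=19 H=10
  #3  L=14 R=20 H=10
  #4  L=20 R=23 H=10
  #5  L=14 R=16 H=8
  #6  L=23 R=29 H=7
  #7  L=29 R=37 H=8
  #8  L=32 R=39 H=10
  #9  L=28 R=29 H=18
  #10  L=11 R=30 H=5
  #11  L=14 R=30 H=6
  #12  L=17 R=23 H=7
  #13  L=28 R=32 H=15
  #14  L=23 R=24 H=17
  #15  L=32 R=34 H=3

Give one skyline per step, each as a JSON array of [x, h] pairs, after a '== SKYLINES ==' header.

== SKYLINES ==
[[14,10],[17,0]]
[[14,10],[19,0]]
[[14,10],[20,0]]
[[14,10],[23,0]]
[[14,10],[23,0]]
[[14,10],[23,7],[29,0]]
[[14,10],[23,7],[29,8],[37,0]]
[[14,10],[23,7],[29,8],[32,10],[39,0]]
[[14,10],[23,7],[28,18],[29,8],[32,10],[39,0]]
[[11,5],[14,10],[23,7],[28,18],[29,8],[32,10],[39,0]]
[[11,5],[14,10],[23,7],[28,18],[29,8],[32,10],[39,0]]
[[11,5],[14,10],[23,7],[28,18],[29,8],[32,10],[39,0]]
[[11,5],[14,10],[23,7],[28,18],[29,15],[32,10],[39,0]]
[[11,5],[14,10],[23,17],[24,7],[28,18],[29,15],[32,10],[39,0]]
[[11,5],[14,10],[23,17],[24,7],[28,18],[29,15],[32,10],[39,0]]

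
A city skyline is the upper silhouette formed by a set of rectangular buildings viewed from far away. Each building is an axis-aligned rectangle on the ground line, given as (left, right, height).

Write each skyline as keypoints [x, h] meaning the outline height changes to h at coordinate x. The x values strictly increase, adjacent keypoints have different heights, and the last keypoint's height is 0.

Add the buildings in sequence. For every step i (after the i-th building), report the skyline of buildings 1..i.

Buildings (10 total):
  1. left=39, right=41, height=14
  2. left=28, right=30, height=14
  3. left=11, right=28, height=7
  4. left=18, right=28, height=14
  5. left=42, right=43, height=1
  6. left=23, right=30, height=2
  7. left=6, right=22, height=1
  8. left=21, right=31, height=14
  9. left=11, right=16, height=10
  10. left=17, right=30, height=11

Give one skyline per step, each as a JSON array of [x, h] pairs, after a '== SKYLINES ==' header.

== SKYLINES ==
[[39,14],[41,0]]
[[28,14],[30,0],[39,14],[41,0]]
[[11,7],[28,14],[30,0],[39,14],[41,0]]
[[11,7],[18,14],[30,0],[39,14],[41,0]]
[[11,7],[18,14],[30,0],[39,14],[41,0],[42,1],[43,0]]
[[11,7],[18,14],[30,0],[39,14],[41,0],[42,1],[43,0]]
[[6,1],[11,7],[18,14],[30,0],[39,14],[41,0],[42,1],[43,0]]
[[6,1],[11,7],[18,14],[31,0],[39,14],[41,0],[42,1],[43,0]]
[[6,1],[11,10],[16,7],[18,14],[31,0],[39,14],[41,0],[42,1],[43,0]]
[[6,1],[11,10],[16,7],[17,11],[18,14],[31,0],[39,14],[41,0],[42,1],[43,0]]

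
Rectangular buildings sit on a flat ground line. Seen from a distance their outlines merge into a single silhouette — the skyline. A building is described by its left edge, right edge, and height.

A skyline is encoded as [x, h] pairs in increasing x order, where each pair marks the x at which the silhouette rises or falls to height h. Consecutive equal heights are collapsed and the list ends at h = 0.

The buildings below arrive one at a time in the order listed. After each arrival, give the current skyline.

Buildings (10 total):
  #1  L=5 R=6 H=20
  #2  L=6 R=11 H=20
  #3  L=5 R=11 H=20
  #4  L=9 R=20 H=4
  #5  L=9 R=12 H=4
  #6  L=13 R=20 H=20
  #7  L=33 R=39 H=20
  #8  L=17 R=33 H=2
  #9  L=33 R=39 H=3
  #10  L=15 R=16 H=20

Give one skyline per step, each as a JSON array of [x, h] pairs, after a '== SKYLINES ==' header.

== SKYLINES ==
[[5,20],[6,0]]
[[5,20],[11,0]]
[[5,20],[11,0]]
[[5,20],[11,4],[20,0]]
[[5,20],[11,4],[20,0]]
[[5,20],[11,4],[13,20],[20,0]]
[[5,20],[11,4],[13,20],[20,0],[33,20],[39,0]]
[[5,20],[11,4],[13,20],[20,2],[33,20],[39,0]]
[[5,20],[11,4],[13,20],[20,2],[33,20],[39,0]]
[[5,20],[11,4],[13,20],[20,2],[33,20],[39,0]]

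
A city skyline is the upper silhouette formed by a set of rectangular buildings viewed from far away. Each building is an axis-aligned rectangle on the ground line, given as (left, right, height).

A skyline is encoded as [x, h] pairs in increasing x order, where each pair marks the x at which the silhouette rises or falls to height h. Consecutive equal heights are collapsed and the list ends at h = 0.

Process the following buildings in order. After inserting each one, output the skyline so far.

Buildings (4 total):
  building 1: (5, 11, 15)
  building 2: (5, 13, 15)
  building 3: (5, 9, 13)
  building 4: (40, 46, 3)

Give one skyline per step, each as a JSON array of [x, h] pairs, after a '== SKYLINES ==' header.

== SKYLINES ==
[[5,15],[11,0]]
[[5,15],[13,0]]
[[5,15],[13,0]]
[[5,15],[13,0],[40,3],[46,0]]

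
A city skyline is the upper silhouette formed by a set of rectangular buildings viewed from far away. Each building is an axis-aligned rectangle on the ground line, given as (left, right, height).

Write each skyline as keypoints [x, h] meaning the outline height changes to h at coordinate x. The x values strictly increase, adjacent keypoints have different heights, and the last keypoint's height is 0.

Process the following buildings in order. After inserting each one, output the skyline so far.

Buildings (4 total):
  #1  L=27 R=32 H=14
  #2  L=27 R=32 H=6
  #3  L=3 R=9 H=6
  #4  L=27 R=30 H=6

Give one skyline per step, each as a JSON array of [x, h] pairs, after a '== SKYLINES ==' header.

== SKYLINES ==
[[27,14],[32,0]]
[[27,14],[32,0]]
[[3,6],[9,0],[27,14],[32,0]]
[[3,6],[9,0],[27,14],[32,0]]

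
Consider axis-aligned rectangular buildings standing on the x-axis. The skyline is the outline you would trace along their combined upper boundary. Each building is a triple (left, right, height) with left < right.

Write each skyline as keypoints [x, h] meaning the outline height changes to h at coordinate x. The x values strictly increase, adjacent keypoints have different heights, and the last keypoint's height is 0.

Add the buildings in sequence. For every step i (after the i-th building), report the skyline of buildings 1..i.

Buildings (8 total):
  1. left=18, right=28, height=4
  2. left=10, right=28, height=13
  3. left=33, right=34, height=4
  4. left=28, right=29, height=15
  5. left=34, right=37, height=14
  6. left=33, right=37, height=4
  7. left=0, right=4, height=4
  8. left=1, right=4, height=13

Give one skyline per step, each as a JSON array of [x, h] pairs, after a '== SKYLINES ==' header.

== SKYLINES ==
[[18,4],[28,0]]
[[10,13],[28,0]]
[[10,13],[28,0],[33,4],[34,0]]
[[10,13],[28,15],[29,0],[33,4],[34,0]]
[[10,13],[28,15],[29,0],[33,4],[34,14],[37,0]]
[[10,13],[28,15],[29,0],[33,4],[34,14],[37,0]]
[[0,4],[4,0],[10,13],[28,15],[29,0],[33,4],[34,14],[37,0]]
[[0,4],[1,13],[4,0],[10,13],[28,15],[29,0],[33,4],[34,14],[37,0]]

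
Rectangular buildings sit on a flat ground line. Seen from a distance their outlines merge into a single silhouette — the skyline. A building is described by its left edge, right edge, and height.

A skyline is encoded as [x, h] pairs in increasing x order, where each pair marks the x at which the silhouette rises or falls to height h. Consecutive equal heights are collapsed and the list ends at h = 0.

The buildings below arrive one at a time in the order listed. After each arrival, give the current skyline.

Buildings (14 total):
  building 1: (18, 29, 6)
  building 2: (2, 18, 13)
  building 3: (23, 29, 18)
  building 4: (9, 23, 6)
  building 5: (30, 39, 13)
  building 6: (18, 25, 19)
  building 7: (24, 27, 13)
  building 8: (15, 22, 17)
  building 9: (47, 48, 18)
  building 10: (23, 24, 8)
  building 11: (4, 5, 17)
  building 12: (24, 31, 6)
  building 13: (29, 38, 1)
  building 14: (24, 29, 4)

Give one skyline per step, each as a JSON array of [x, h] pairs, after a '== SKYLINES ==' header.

== SKYLINES ==
[[18,6],[29,0]]
[[2,13],[18,6],[29,0]]
[[2,13],[18,6],[23,18],[29,0]]
[[2,13],[18,6],[23,18],[29,0]]
[[2,13],[18,6],[23,18],[29,0],[30,13],[39,0]]
[[2,13],[18,19],[25,18],[29,0],[30,13],[39,0]]
[[2,13],[18,19],[25,18],[29,0],[30,13],[39,0]]
[[2,13],[15,17],[18,19],[25,18],[29,0],[30,13],[39,0]]
[[2,13],[15,17],[18,19],[25,18],[29,0],[30,13],[39,0],[47,18],[48,0]]
[[2,13],[15,17],[18,19],[25,18],[29,0],[30,13],[39,0],[47,18],[48,0]]
[[2,13],[4,17],[5,13],[15,17],[18,19],[25,18],[29,0],[30,13],[39,0],[47,18],[48,0]]
[[2,13],[4,17],[5,13],[15,17],[18,19],[25,18],[29,6],[30,13],[39,0],[47,18],[48,0]]
[[2,13],[4,17],[5,13],[15,17],[18,19],[25,18],[29,6],[30,13],[39,0],[47,18],[48,0]]
[[2,13],[4,17],[5,13],[15,17],[18,19],[25,18],[29,6],[30,13],[39,0],[47,18],[48,0]]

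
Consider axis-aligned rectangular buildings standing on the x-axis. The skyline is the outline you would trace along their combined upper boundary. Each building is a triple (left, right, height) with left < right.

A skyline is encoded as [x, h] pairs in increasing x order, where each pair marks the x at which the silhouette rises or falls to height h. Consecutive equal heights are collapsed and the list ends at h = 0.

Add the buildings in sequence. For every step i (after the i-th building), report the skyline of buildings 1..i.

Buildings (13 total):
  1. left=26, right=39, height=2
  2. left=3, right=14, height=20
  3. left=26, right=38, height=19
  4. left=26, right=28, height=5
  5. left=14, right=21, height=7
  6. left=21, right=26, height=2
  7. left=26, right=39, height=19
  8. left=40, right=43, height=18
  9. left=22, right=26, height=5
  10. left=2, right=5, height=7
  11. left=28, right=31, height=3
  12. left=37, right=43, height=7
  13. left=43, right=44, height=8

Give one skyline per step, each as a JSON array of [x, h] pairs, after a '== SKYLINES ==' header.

== SKYLINES ==
[[26,2],[39,0]]
[[3,20],[14,0],[26,2],[39,0]]
[[3,20],[14,0],[26,19],[38,2],[39,0]]
[[3,20],[14,0],[26,19],[38,2],[39,0]]
[[3,20],[14,7],[21,0],[26,19],[38,2],[39,0]]
[[3,20],[14,7],[21,2],[26,19],[38,2],[39,0]]
[[3,20],[14,7],[21,2],[26,19],[39,0]]
[[3,20],[14,7],[21,2],[26,19],[39,0],[40,18],[43,0]]
[[3,20],[14,7],[21,2],[22,5],[26,19],[39,0],[40,18],[43,0]]
[[2,7],[3,20],[14,7],[21,2],[22,5],[26,19],[39,0],[40,18],[43,0]]
[[2,7],[3,20],[14,7],[21,2],[22,5],[26,19],[39,0],[40,18],[43,0]]
[[2,7],[3,20],[14,7],[21,2],[22,5],[26,19],[39,7],[40,18],[43,0]]
[[2,7],[3,20],[14,7],[21,2],[22,5],[26,19],[39,7],[40,18],[43,8],[44,0]]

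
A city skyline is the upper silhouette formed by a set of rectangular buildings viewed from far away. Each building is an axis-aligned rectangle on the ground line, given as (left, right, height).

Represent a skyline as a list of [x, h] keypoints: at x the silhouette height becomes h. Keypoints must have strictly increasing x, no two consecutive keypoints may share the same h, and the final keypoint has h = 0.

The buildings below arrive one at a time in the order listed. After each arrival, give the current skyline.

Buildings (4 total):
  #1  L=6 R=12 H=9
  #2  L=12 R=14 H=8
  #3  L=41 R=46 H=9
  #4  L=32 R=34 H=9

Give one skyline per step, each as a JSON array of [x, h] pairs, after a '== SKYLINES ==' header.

== SKYLINES ==
[[6,9],[12,0]]
[[6,9],[12,8],[14,0]]
[[6,9],[12,8],[14,0],[41,9],[46,0]]
[[6,9],[12,8],[14,0],[32,9],[34,0],[41,9],[46,0]]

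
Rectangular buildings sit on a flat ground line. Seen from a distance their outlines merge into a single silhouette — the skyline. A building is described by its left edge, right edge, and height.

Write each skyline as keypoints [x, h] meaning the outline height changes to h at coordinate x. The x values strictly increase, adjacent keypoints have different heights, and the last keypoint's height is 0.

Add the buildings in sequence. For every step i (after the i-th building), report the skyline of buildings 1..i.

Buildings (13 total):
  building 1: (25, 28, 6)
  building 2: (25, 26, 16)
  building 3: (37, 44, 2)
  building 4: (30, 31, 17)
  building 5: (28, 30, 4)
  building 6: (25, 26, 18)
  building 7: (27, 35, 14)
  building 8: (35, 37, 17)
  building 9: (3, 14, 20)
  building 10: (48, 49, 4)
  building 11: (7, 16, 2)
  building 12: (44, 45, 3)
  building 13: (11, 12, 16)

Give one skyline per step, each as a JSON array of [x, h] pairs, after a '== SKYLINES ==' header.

== SKYLINES ==
[[25,6],[28,0]]
[[25,16],[26,6],[28,0]]
[[25,16],[26,6],[28,0],[37,2],[44,0]]
[[25,16],[26,6],[28,0],[30,17],[31,0],[37,2],[44,0]]
[[25,16],[26,6],[28,4],[30,17],[31,0],[37,2],[44,0]]
[[25,18],[26,6],[28,4],[30,17],[31,0],[37,2],[44,0]]
[[25,18],[26,6],[27,14],[30,17],[31,14],[35,0],[37,2],[44,0]]
[[25,18],[26,6],[27,14],[30,17],[31,14],[35,17],[37,2],[44,0]]
[[3,20],[14,0],[25,18],[26,6],[27,14],[30,17],[31,14],[35,17],[37,2],[44,0]]
[[3,20],[14,0],[25,18],[26,6],[27,14],[30,17],[31,14],[35,17],[37,2],[44,0],[48,4],[49,0]]
[[3,20],[14,2],[16,0],[25,18],[26,6],[27,14],[30,17],[31,14],[35,17],[37,2],[44,0],[48,4],[49,0]]
[[3,20],[14,2],[16,0],[25,18],[26,6],[27,14],[30,17],[31,14],[35,17],[37,2],[44,3],[45,0],[48,4],[49,0]]
[[3,20],[14,2],[16,0],[25,18],[26,6],[27,14],[30,17],[31,14],[35,17],[37,2],[44,3],[45,0],[48,4],[49,0]]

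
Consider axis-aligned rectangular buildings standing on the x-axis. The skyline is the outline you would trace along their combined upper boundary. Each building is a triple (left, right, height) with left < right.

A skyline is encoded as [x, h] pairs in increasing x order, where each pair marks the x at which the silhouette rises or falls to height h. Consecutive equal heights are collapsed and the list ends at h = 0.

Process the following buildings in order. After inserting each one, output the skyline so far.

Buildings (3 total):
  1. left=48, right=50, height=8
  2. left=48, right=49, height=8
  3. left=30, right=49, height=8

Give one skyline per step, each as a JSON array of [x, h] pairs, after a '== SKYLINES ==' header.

== SKYLINES ==
[[48,8],[50,0]]
[[48,8],[50,0]]
[[30,8],[50,0]]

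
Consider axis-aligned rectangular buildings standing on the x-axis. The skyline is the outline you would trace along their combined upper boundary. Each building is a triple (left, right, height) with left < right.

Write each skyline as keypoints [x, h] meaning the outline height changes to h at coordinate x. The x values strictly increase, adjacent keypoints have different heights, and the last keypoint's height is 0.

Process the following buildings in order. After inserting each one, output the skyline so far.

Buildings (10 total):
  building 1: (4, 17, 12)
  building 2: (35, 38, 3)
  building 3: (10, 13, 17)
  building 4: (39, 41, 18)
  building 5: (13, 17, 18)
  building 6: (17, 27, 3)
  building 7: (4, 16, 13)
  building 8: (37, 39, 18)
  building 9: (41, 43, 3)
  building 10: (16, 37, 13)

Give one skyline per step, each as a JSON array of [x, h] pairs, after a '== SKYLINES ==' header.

== SKYLINES ==
[[4,12],[17,0]]
[[4,12],[17,0],[35,3],[38,0]]
[[4,12],[10,17],[13,12],[17,0],[35,3],[38,0]]
[[4,12],[10,17],[13,12],[17,0],[35,3],[38,0],[39,18],[41,0]]
[[4,12],[10,17],[13,18],[17,0],[35,3],[38,0],[39,18],[41,0]]
[[4,12],[10,17],[13,18],[17,3],[27,0],[35,3],[38,0],[39,18],[41,0]]
[[4,13],[10,17],[13,18],[17,3],[27,0],[35,3],[38,0],[39,18],[41,0]]
[[4,13],[10,17],[13,18],[17,3],[27,0],[35,3],[37,18],[41,0]]
[[4,13],[10,17],[13,18],[17,3],[27,0],[35,3],[37,18],[41,3],[43,0]]
[[4,13],[10,17],[13,18],[17,13],[37,18],[41,3],[43,0]]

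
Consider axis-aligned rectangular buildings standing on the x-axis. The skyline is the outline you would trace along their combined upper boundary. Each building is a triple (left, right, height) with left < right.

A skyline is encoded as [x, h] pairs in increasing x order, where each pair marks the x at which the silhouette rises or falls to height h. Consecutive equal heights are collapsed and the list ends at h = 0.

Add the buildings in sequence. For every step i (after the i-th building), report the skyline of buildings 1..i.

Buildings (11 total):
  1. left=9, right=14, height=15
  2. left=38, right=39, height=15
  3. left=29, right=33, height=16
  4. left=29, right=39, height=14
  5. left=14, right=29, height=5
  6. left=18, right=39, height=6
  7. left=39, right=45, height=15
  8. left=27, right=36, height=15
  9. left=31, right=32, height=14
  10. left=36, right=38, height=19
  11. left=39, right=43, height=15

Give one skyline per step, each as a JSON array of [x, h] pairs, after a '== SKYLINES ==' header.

== SKYLINES ==
[[9,15],[14,0]]
[[9,15],[14,0],[38,15],[39,0]]
[[9,15],[14,0],[29,16],[33,0],[38,15],[39,0]]
[[9,15],[14,0],[29,16],[33,14],[38,15],[39,0]]
[[9,15],[14,5],[29,16],[33,14],[38,15],[39,0]]
[[9,15],[14,5],[18,6],[29,16],[33,14],[38,15],[39,0]]
[[9,15],[14,5],[18,6],[29,16],[33,14],[38,15],[45,0]]
[[9,15],[14,5],[18,6],[27,15],[29,16],[33,15],[36,14],[38,15],[45,0]]
[[9,15],[14,5],[18,6],[27,15],[29,16],[33,15],[36,14],[38,15],[45,0]]
[[9,15],[14,5],[18,6],[27,15],[29,16],[33,15],[36,19],[38,15],[45,0]]
[[9,15],[14,5],[18,6],[27,15],[29,16],[33,15],[36,19],[38,15],[45,0]]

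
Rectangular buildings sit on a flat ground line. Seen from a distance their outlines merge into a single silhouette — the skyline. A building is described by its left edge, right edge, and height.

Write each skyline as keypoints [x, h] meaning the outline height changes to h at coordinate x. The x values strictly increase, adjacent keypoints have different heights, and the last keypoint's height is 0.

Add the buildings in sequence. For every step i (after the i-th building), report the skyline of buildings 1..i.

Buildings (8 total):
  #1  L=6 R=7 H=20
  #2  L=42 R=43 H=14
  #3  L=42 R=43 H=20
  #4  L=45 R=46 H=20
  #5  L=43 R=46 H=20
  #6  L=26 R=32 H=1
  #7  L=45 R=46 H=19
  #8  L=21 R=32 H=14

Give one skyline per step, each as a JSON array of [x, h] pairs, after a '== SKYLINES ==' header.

== SKYLINES ==
[[6,20],[7,0]]
[[6,20],[7,0],[42,14],[43,0]]
[[6,20],[7,0],[42,20],[43,0]]
[[6,20],[7,0],[42,20],[43,0],[45,20],[46,0]]
[[6,20],[7,0],[42,20],[46,0]]
[[6,20],[7,0],[26,1],[32,0],[42,20],[46,0]]
[[6,20],[7,0],[26,1],[32,0],[42,20],[46,0]]
[[6,20],[7,0],[21,14],[32,0],[42,20],[46,0]]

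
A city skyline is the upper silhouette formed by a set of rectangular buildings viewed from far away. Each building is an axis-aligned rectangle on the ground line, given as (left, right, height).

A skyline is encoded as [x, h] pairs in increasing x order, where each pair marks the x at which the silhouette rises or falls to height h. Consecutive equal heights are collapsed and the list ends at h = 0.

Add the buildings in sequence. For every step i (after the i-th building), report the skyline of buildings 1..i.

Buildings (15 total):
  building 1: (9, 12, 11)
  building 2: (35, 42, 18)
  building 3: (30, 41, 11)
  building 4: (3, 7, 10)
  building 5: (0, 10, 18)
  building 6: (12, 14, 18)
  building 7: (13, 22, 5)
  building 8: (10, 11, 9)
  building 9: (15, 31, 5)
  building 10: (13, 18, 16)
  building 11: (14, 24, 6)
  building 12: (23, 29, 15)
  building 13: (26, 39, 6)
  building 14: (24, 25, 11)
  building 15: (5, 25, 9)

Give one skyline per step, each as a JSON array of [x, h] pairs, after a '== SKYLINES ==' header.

== SKYLINES ==
[[9,11],[12,0]]
[[9,11],[12,0],[35,18],[42,0]]
[[9,11],[12,0],[30,11],[35,18],[42,0]]
[[3,10],[7,0],[9,11],[12,0],[30,11],[35,18],[42,0]]
[[0,18],[10,11],[12,0],[30,11],[35,18],[42,0]]
[[0,18],[10,11],[12,18],[14,0],[30,11],[35,18],[42,0]]
[[0,18],[10,11],[12,18],[14,5],[22,0],[30,11],[35,18],[42,0]]
[[0,18],[10,11],[12,18],[14,5],[22,0],[30,11],[35,18],[42,0]]
[[0,18],[10,11],[12,18],[14,5],[30,11],[35,18],[42,0]]
[[0,18],[10,11],[12,18],[14,16],[18,5],[30,11],[35,18],[42,0]]
[[0,18],[10,11],[12,18],[14,16],[18,6],[24,5],[30,11],[35,18],[42,0]]
[[0,18],[10,11],[12,18],[14,16],[18,6],[23,15],[29,5],[30,11],[35,18],[42,0]]
[[0,18],[10,11],[12,18],[14,16],[18,6],[23,15],[29,6],[30,11],[35,18],[42,0]]
[[0,18],[10,11],[12,18],[14,16],[18,6],[23,15],[29,6],[30,11],[35,18],[42,0]]
[[0,18],[10,11],[12,18],[14,16],[18,9],[23,15],[29,6],[30,11],[35,18],[42,0]]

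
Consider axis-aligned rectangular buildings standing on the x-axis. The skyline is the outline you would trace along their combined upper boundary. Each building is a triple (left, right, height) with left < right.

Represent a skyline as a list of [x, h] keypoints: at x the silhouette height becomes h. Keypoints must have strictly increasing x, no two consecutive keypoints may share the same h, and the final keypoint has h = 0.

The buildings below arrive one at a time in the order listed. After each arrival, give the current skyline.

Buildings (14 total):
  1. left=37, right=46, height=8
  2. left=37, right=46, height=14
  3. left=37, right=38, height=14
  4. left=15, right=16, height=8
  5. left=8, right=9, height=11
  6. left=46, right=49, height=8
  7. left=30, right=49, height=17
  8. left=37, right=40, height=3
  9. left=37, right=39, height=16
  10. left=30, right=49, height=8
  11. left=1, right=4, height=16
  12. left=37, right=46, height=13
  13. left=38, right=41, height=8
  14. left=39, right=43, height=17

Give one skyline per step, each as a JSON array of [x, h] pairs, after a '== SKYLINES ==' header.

== SKYLINES ==
[[37,8],[46,0]]
[[37,14],[46,0]]
[[37,14],[46,0]]
[[15,8],[16,0],[37,14],[46,0]]
[[8,11],[9,0],[15,8],[16,0],[37,14],[46,0]]
[[8,11],[9,0],[15,8],[16,0],[37,14],[46,8],[49,0]]
[[8,11],[9,0],[15,8],[16,0],[30,17],[49,0]]
[[8,11],[9,0],[15,8],[16,0],[30,17],[49,0]]
[[8,11],[9,0],[15,8],[16,0],[30,17],[49,0]]
[[8,11],[9,0],[15,8],[16,0],[30,17],[49,0]]
[[1,16],[4,0],[8,11],[9,0],[15,8],[16,0],[30,17],[49,0]]
[[1,16],[4,0],[8,11],[9,0],[15,8],[16,0],[30,17],[49,0]]
[[1,16],[4,0],[8,11],[9,0],[15,8],[16,0],[30,17],[49,0]]
[[1,16],[4,0],[8,11],[9,0],[15,8],[16,0],[30,17],[49,0]]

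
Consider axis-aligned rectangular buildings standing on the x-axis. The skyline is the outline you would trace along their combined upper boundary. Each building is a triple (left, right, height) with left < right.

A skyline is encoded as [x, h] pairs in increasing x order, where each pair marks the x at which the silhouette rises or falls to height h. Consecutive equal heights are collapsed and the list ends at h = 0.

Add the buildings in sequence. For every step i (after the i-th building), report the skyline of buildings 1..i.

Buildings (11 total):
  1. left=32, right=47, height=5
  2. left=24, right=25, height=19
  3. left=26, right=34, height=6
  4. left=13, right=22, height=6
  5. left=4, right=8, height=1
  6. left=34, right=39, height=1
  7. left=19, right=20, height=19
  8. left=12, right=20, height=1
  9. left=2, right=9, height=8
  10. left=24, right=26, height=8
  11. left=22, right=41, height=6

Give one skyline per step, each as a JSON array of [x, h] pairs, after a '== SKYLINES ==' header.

== SKYLINES ==
[[32,5],[47,0]]
[[24,19],[25,0],[32,5],[47,0]]
[[24,19],[25,0],[26,6],[34,5],[47,0]]
[[13,6],[22,0],[24,19],[25,0],[26,6],[34,5],[47,0]]
[[4,1],[8,0],[13,6],[22,0],[24,19],[25,0],[26,6],[34,5],[47,0]]
[[4,1],[8,0],[13,6],[22,0],[24,19],[25,0],[26,6],[34,5],[47,0]]
[[4,1],[8,0],[13,6],[19,19],[20,6],[22,0],[24,19],[25,0],[26,6],[34,5],[47,0]]
[[4,1],[8,0],[12,1],[13,6],[19,19],[20,6],[22,0],[24,19],[25,0],[26,6],[34,5],[47,0]]
[[2,8],[9,0],[12,1],[13,6],[19,19],[20,6],[22,0],[24,19],[25,0],[26,6],[34,5],[47,0]]
[[2,8],[9,0],[12,1],[13,6],[19,19],[20,6],[22,0],[24,19],[25,8],[26,6],[34,5],[47,0]]
[[2,8],[9,0],[12,1],[13,6],[19,19],[20,6],[24,19],[25,8],[26,6],[41,5],[47,0]]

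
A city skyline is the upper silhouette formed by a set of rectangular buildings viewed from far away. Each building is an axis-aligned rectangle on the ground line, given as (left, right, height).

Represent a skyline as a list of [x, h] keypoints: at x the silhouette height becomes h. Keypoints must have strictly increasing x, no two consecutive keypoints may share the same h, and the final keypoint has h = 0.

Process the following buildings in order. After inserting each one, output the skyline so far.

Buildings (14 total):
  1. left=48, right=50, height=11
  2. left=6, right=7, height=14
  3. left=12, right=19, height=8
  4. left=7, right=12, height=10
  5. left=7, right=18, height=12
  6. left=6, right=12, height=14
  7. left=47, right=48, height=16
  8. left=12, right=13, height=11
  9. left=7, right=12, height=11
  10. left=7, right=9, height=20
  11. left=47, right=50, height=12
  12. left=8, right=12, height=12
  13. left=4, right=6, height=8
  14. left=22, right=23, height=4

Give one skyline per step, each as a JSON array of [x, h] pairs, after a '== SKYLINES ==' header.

== SKYLINES ==
[[48,11],[50,0]]
[[6,14],[7,0],[48,11],[50,0]]
[[6,14],[7,0],[12,8],[19,0],[48,11],[50,0]]
[[6,14],[7,10],[12,8],[19,0],[48,11],[50,0]]
[[6,14],[7,12],[18,8],[19,0],[48,11],[50,0]]
[[6,14],[12,12],[18,8],[19,0],[48,11],[50,0]]
[[6,14],[12,12],[18,8],[19,0],[47,16],[48,11],[50,0]]
[[6,14],[12,12],[18,8],[19,0],[47,16],[48,11],[50,0]]
[[6,14],[12,12],[18,8],[19,0],[47,16],[48,11],[50,0]]
[[6,14],[7,20],[9,14],[12,12],[18,8],[19,0],[47,16],[48,11],[50,0]]
[[6,14],[7,20],[9,14],[12,12],[18,8],[19,0],[47,16],[48,12],[50,0]]
[[6,14],[7,20],[9,14],[12,12],[18,8],[19,0],[47,16],[48,12],[50,0]]
[[4,8],[6,14],[7,20],[9,14],[12,12],[18,8],[19,0],[47,16],[48,12],[50,0]]
[[4,8],[6,14],[7,20],[9,14],[12,12],[18,8],[19,0],[22,4],[23,0],[47,16],[48,12],[50,0]]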